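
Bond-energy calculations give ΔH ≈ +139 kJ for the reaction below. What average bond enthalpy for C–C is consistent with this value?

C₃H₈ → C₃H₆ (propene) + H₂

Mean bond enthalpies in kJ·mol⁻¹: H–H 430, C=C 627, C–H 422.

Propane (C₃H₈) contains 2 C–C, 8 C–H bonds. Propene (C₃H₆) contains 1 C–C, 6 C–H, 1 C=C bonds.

D(C–C) ≈ 352 kJ/mol

Let D be the C–C bond energy.
Σ(broken) = 2×D + 8×422 = 3376 + 2D
Σ(formed) = 1×D + 6×422 + 1×627 + 1×430 = 3589 + D
ΔH = Σ(broken) − Σ(formed) = (3376 + 2D) − (3589 + D) = −213 + D
Setting this equal to +139 kJ gives D = 352 kJ/mol.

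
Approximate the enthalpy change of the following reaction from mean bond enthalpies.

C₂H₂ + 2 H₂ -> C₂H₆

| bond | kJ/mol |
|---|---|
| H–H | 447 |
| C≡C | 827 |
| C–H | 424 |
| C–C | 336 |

Bonds broken (reactants):
  C≡C: 1 × 827 = 827
  C–H: 2 × 424 = 848
  H–H: 2 × 447 = 894
  Σ(broken) = 2569 kJ
Bonds formed (products):
  C–C: 1 × 336 = 336
  C–H: 6 × 424 = 2544
  Σ(formed) = 2880 kJ
ΔH = Σ(broken) − Σ(formed) = 2569 − 2880 = −311 kJ

ΔH ≈ −311 kJ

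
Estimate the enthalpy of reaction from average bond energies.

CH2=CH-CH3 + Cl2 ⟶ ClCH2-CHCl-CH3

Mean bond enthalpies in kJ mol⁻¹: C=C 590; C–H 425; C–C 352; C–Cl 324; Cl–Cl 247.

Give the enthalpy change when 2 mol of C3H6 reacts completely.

Bonds broken (reactants):
  C–C: 1 × 352 = 352
  C–H: 6 × 425 = 2550
  C=C: 1 × 590 = 590
  Cl–Cl: 1 × 247 = 247
  Σ(broken) = 3739 kJ
Bonds formed (products):
  C–C: 2 × 352 = 704
  C–Cl: 2 × 324 = 648
  C–H: 6 × 425 = 2550
  Σ(formed) = 3902 kJ
ΔH = Σ(broken) − Σ(formed) = 3739 − 3902 = −163 kJ
For 2× the reaction as written: 2 × (−163) = −326 kJ

ΔH = −326 kJ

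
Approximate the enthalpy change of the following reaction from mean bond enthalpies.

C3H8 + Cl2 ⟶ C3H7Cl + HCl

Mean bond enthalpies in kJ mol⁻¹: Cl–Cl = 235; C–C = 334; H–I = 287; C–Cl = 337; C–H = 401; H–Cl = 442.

ΔH ≈ −143 kJ

Bonds broken (reactants):
  C–C: 2 × 334 = 668
  C–H: 8 × 401 = 3208
  Cl–Cl: 1 × 235 = 235
  Σ(broken) = 4111 kJ
Bonds formed (products):
  C–C: 2 × 334 = 668
  C–Cl: 1 × 337 = 337
  C–H: 7 × 401 = 2807
  H–Cl: 1 × 442 = 442
  Σ(formed) = 4254 kJ
ΔH = Σ(broken) − Σ(formed) = 4111 − 4254 = −143 kJ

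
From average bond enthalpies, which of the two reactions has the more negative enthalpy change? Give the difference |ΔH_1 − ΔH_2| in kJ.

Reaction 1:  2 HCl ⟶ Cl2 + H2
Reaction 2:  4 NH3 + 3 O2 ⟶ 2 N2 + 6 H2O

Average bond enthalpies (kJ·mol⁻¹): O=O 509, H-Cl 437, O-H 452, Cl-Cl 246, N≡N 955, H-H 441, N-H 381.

Reaction 1:
  Bonds broken (reactants):
    H-Cl: 2 × 437 = 874
    Σ(broken) = 874 kJ
  Bonds formed (products):
    Cl-Cl: 1 × 246 = 246
    H-H: 1 × 441 = 441
    Σ(formed) = 687 kJ
  ΔH_1 = 874 − 687 = +187 kJ
Reaction 2:
  Bonds broken (reactants):
    N-H: 12 × 381 = 4572
    O=O: 3 × 509 = 1527
    Σ(broken) = 6099 kJ
  Bonds formed (products):
    N≡N: 2 × 955 = 1910
    O-H: 12 × 452 = 5424
    Σ(formed) = 7334 kJ
  ΔH_2 = 6099 − 7334 = −1235 kJ
ΔH_1 − ΔH_2 = +1422 kJ, so reaction 2 has the more negative ΔH; |ΔH_1 − ΔH_2| = 1422 kJ.

Reaction 2, by 1422 kJ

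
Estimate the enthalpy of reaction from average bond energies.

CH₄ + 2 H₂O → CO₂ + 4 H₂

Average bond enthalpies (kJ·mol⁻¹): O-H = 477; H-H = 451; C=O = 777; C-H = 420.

Bonds broken (reactants):
  C-H: 4 × 420 = 1680
  O-H: 4 × 477 = 1908
  Σ(broken) = 3588 kJ
Bonds formed (products):
  C=O: 2 × 777 = 1554
  H-H: 4 × 451 = 1804
  Σ(formed) = 3358 kJ
ΔH = Σ(broken) − Σ(formed) = 3588 − 3358 = +230 kJ

ΔH ≈ +230 kJ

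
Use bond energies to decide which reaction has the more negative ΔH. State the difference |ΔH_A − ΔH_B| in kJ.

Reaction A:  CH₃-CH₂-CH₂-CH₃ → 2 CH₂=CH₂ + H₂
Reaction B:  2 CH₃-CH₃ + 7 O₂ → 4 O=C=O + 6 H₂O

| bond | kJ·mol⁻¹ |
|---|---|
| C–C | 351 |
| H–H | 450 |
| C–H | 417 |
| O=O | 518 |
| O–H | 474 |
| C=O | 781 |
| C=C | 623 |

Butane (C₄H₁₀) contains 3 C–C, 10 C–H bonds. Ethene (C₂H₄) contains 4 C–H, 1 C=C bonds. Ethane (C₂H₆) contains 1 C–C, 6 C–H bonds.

Reaction A:
  Bonds broken (reactants):
    C–C: 3 × 351 = 1053
    C–H: 10 × 417 = 4170
    Σ(broken) = 5223 kJ
  Bonds formed (products):
    C–H: 8 × 417 = 3336
    C=C: 2 × 623 = 1246
    H–H: 1 × 450 = 450
    Σ(formed) = 5032 kJ
  ΔH_A = 5223 − 5032 = +191 kJ
Reaction B:
  Bonds broken (reactants):
    C–C: 2 × 351 = 702
    C–H: 12 × 417 = 5004
    O=O: 7 × 518 = 3626
    Σ(broken) = 9332 kJ
  Bonds formed (products):
    C=O: 8 × 781 = 6248
    O–H: 12 × 474 = 5688
    Σ(formed) = 11936 kJ
  ΔH_B = 9332 − 11936 = −2604 kJ
ΔH_A − ΔH_B = +2795 kJ, so reaction B has the more negative ΔH; |ΔH_A − ΔH_B| = 2795 kJ.

Reaction B, by 2795 kJ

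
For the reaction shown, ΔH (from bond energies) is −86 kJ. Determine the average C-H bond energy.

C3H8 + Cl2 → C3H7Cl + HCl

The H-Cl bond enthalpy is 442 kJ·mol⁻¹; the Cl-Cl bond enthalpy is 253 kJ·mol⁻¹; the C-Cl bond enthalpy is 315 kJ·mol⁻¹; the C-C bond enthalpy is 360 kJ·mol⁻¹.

D(C-H) ≈ 418 kJ/mol

Let D be the C-H bond energy.
Σ(broken) = 2×360 + 8×D + 1×253 = 973 + 8D
Σ(formed) = 2×360 + 1×315 + 7×D + 1×442 = 1477 + 7D
ΔH = Σ(broken) − Σ(formed) = (973 + 8D) − (1477 + 7D) = −504 + D
Setting this equal to −86 kJ gives D = 418 kJ/mol.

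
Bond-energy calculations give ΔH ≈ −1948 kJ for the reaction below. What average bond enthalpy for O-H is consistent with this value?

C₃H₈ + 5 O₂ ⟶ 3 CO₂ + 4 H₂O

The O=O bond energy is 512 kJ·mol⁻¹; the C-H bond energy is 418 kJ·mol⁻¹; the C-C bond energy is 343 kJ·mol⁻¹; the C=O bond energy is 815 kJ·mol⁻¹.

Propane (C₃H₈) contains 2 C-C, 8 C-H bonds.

Let D be the O-H bond energy.
Σ(broken) = 2×343 + 8×418 + 5×512 = 6590
Σ(formed) = 6×815 + 8×D = 4890 + 8D
ΔH = Σ(broken) − Σ(formed) = (6590) − (4890 + 8D) = +1700 − 8D
Setting this equal to −1948 kJ gives 8D = 3648, so D = 456 kJ/mol.

D(O-H) ≈ 456 kJ/mol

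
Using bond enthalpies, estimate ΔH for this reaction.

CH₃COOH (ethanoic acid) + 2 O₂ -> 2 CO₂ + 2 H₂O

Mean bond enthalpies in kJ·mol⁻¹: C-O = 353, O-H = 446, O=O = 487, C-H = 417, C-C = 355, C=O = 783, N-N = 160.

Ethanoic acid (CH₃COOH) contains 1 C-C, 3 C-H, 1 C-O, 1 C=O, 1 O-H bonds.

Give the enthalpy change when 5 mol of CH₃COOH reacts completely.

ΔH = −3770 kJ

Bonds broken (reactants):
  C-C: 1 × 355 = 355
  C-H: 3 × 417 = 1251
  C-O: 1 × 353 = 353
  C=O: 1 × 783 = 783
  O-H: 1 × 446 = 446
  O=O: 2 × 487 = 974
  Σ(broken) = 4162 kJ
Bonds formed (products):
  C=O: 4 × 783 = 3132
  O-H: 4 × 446 = 1784
  Σ(formed) = 4916 kJ
ΔH = Σ(broken) − Σ(formed) = 4162 − 4916 = −754 kJ
For 5× the reaction as written: 5 × (−754) = −3770 kJ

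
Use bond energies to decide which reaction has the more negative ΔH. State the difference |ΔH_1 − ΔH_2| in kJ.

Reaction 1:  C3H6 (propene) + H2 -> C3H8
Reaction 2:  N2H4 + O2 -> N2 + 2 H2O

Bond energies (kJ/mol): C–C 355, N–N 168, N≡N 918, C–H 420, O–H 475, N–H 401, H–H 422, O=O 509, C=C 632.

Reaction 2, by 396 kJ

Reaction 1:
  Bonds broken (reactants):
    C–C: 1 × 355 = 355
    C–H: 6 × 420 = 2520
    C=C: 1 × 632 = 632
    H–H: 1 × 422 = 422
    Σ(broken) = 3929 kJ
  Bonds formed (products):
    C–C: 2 × 355 = 710
    C–H: 8 × 420 = 3360
    Σ(formed) = 4070 kJ
  ΔH_1 = 3929 − 4070 = −141 kJ
Reaction 2:
  Bonds broken (reactants):
    N–H: 4 × 401 = 1604
    N–N: 1 × 168 = 168
    O=O: 1 × 509 = 509
    Σ(broken) = 2281 kJ
  Bonds formed (products):
    N≡N: 1 × 918 = 918
    O–H: 4 × 475 = 1900
    Σ(formed) = 2818 kJ
  ΔH_2 = 2281 − 2818 = −537 kJ
ΔH_1 − ΔH_2 = +396 kJ, so reaction 2 has the more negative ΔH; |ΔH_1 − ΔH_2| = 396 kJ.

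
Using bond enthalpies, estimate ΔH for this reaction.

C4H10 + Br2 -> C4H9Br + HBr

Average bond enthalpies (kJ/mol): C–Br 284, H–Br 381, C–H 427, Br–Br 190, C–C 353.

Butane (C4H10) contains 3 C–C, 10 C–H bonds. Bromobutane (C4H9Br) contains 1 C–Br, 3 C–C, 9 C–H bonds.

Bonds broken (reactants):
  Br–Br: 1 × 190 = 190
  C–C: 3 × 353 = 1059
  C–H: 10 × 427 = 4270
  Σ(broken) = 5519 kJ
Bonds formed (products):
  C–Br: 1 × 284 = 284
  C–C: 3 × 353 = 1059
  C–H: 9 × 427 = 3843
  H–Br: 1 × 381 = 381
  Σ(formed) = 5567 kJ
ΔH = Σ(broken) − Σ(formed) = 5519 − 5567 = −48 kJ

ΔH ≈ −48 kJ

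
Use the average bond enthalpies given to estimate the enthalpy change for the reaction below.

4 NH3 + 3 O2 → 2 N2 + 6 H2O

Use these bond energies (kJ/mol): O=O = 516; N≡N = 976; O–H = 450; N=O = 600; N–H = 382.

Bonds broken (reactants):
  N–H: 12 × 382 = 4584
  O=O: 3 × 516 = 1548
  Σ(broken) = 6132 kJ
Bonds formed (products):
  N≡N: 2 × 976 = 1952
  O–H: 12 × 450 = 5400
  Σ(formed) = 7352 kJ
ΔH = Σ(broken) − Σ(formed) = 6132 − 7352 = −1220 kJ

ΔH ≈ −1220 kJ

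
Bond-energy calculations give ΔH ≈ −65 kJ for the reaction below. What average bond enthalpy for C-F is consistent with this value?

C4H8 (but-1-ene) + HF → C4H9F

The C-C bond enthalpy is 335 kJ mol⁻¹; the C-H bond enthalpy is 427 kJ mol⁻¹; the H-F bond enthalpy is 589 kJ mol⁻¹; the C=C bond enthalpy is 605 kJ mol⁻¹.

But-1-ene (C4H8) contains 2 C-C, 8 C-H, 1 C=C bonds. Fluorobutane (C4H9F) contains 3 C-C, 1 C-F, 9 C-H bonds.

Let D be the C-F bond energy.
Σ(broken) = 2×335 + 8×427 + 1×605 + 1×589 = 5280
Σ(formed) = 3×335 + 1×D + 9×427 = 4848 + D
ΔH = Σ(broken) − Σ(formed) = (5280) − (4848 + D) = +432 − D
Setting this equal to −65 kJ gives D = 497 kJ/mol.

D(C-F) ≈ 497 kJ/mol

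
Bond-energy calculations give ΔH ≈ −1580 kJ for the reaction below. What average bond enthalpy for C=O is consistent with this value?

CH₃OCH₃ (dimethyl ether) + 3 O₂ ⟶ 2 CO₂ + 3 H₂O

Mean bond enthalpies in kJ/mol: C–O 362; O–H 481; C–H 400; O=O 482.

Let D be the C=O bond energy.
Σ(broken) = 6×400 + 2×362 + 3×482 = 4570
Σ(formed) = 4×D + 6×481 = 2886 + 4D
ΔH = Σ(broken) − Σ(formed) = (4570) − (2886 + 4D) = +1684 − 4D
Setting this equal to −1580 kJ gives 4D = 3264, so D = 816 kJ/mol.

D(C=O) ≈ 816 kJ/mol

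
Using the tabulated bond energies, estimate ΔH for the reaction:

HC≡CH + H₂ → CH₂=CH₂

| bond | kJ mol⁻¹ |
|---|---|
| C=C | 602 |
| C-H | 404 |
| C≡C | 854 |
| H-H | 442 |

ΔH ≈ −114 kJ

Bonds broken (reactants):
  C≡C: 1 × 854 = 854
  C-H: 2 × 404 = 808
  H-H: 1 × 442 = 442
  Σ(broken) = 2104 kJ
Bonds formed (products):
  C-H: 4 × 404 = 1616
  C=C: 1 × 602 = 602
  Σ(formed) = 2218 kJ
ΔH = Σ(broken) − Σ(formed) = 2104 − 2218 = −114 kJ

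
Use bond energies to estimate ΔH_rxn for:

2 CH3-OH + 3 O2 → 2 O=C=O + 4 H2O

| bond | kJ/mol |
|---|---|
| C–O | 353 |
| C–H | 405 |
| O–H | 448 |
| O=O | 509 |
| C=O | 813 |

Bonds broken (reactants):
  C–H: 6 × 405 = 2430
  C–O: 2 × 353 = 706
  O–H: 2 × 448 = 896
  O=O: 3 × 509 = 1527
  Σ(broken) = 5559 kJ
Bonds formed (products):
  C=O: 4 × 813 = 3252
  O–H: 8 × 448 = 3584
  Σ(formed) = 6836 kJ
ΔH = Σ(broken) − Σ(formed) = 5559 − 6836 = −1277 kJ

ΔH ≈ −1277 kJ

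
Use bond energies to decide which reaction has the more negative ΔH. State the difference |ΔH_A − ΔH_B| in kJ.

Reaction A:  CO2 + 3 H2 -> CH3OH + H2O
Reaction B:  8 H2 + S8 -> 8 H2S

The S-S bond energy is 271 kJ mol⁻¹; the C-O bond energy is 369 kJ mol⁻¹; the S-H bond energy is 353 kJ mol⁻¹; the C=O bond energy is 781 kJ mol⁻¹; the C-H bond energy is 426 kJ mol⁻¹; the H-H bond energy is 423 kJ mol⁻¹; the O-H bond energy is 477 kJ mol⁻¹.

Reaction A, by 151 kJ

Reaction A:
  Bonds broken (reactants):
    C=O: 2 × 781 = 1562
    H-H: 3 × 423 = 1269
    Σ(broken) = 2831 kJ
  Bonds formed (products):
    C-H: 3 × 426 = 1278
    C-O: 1 × 369 = 369
    O-H: 3 × 477 = 1431
    Σ(formed) = 3078 kJ
  ΔH_A = 2831 − 3078 = −247 kJ
Reaction B:
  Bonds broken (reactants):
    H-H: 8 × 423 = 3384
    S-S: 8 × 271 = 2168
    Σ(broken) = 5552 kJ
  Bonds formed (products):
    S-H: 16 × 353 = 5648
    Σ(formed) = 5648 kJ
  ΔH_B = 5552 − 5648 = −96 kJ
ΔH_A − ΔH_B = −151 kJ, so reaction A has the more negative ΔH; |ΔH_A − ΔH_B| = 151 kJ.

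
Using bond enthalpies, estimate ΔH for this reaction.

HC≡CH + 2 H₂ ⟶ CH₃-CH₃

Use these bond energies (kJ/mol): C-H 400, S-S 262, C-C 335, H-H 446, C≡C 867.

ΔH ≈ −176 kJ

Bonds broken (reactants):
  C≡C: 1 × 867 = 867
  C-H: 2 × 400 = 800
  H-H: 2 × 446 = 892
  Σ(broken) = 2559 kJ
Bonds formed (products):
  C-C: 1 × 335 = 335
  C-H: 6 × 400 = 2400
  Σ(formed) = 2735 kJ
ΔH = Σ(broken) − Σ(formed) = 2559 − 2735 = −176 kJ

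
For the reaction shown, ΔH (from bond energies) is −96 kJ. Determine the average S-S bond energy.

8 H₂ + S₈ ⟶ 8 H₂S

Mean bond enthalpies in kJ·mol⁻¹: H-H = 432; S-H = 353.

D(S-S) ≈ 262 kJ/mol

Let D be the S-S bond energy.
Σ(broken) = 8×432 + 8×D = 3456 + 8D
Σ(formed) = 16×353 = 5648
ΔH = Σ(broken) − Σ(formed) = (3456 + 8D) − (5648) = −2192 + 8D
Setting this equal to −96 kJ gives 8D = 2096, so D = 262 kJ/mol.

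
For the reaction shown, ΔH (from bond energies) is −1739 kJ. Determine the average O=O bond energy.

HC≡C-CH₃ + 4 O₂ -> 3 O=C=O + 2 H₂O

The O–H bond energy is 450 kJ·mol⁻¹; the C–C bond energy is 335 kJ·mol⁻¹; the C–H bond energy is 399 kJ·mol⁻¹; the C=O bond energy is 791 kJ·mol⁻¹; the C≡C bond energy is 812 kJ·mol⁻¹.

D(O=O) ≈ 516 kJ/mol

Let D be the O=O bond energy.
Σ(broken) = 1×812 + 1×335 + 4×399 + 4×D = 2743 + 4D
Σ(formed) = 6×791 + 4×450 = 6546
ΔH = Σ(broken) − Σ(formed) = (2743 + 4D) − (6546) = −3803 + 4D
Setting this equal to −1739 kJ gives 4D = 2064, so D = 516 kJ/mol.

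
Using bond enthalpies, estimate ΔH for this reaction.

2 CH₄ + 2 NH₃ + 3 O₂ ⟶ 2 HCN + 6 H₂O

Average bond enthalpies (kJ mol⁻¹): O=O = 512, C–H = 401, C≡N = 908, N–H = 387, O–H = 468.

ΔH ≈ −1168 kJ

Bonds broken (reactants):
  C–H: 8 × 401 = 3208
  N–H: 6 × 387 = 2322
  O=O: 3 × 512 = 1536
  Σ(broken) = 7066 kJ
Bonds formed (products):
  C≡N: 2 × 908 = 1816
  C–H: 2 × 401 = 802
  O–H: 12 × 468 = 5616
  Σ(formed) = 8234 kJ
ΔH = Σ(broken) − Σ(formed) = 7066 − 8234 = −1168 kJ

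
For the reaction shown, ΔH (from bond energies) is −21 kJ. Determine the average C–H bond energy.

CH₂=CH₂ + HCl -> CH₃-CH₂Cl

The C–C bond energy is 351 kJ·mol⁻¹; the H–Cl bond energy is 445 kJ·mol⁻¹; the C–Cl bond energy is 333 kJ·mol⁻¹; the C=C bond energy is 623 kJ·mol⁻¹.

D(C–H) ≈ 405 kJ/mol

Let D be the C–H bond energy.
Σ(broken) = 4×D + 1×623 + 1×445 = 1068 + 4D
Σ(formed) = 1×351 + 1×333 + 5×D = 684 + 5D
ΔH = Σ(broken) − Σ(formed) = (1068 + 4D) − (684 + 5D) = +384 − D
Setting this equal to −21 kJ gives D = 405 kJ/mol.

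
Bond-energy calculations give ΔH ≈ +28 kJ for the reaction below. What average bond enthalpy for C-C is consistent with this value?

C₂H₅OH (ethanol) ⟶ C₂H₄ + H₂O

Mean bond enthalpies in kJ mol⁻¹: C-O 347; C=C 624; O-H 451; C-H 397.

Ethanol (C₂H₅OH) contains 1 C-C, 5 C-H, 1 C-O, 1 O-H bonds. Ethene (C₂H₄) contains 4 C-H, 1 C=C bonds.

D(C-C) ≈ 359 kJ/mol

Let D be the C-C bond energy.
Σ(broken) = 1×D + 5×397 + 1×347 + 1×451 = 2783 + D
Σ(formed) = 4×397 + 1×624 + 2×451 = 3114
ΔH = Σ(broken) − Σ(formed) = (2783 + D) − (3114) = −331 + D
Setting this equal to +28 kJ gives D = 359 kJ/mol.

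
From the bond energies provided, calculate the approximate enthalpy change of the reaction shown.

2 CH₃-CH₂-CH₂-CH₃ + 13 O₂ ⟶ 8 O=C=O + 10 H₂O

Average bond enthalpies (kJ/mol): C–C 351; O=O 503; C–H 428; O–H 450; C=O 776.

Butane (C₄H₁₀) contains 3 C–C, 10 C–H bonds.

Bonds broken (reactants):
  C–C: 6 × 351 = 2106
  C–H: 20 × 428 = 8560
  O=O: 13 × 503 = 6539
  Σ(broken) = 17205 kJ
Bonds formed (products):
  C=O: 16 × 776 = 12416
  O–H: 20 × 450 = 9000
  Σ(formed) = 21416 kJ
ΔH = Σ(broken) − Σ(formed) = 17205 − 21416 = −4211 kJ

ΔH ≈ −4211 kJ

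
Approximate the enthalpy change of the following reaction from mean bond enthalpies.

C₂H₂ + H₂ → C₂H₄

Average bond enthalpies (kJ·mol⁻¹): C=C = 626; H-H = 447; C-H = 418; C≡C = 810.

Bonds broken (reactants):
  C≡C: 1 × 810 = 810
  C-H: 2 × 418 = 836
  H-H: 1 × 447 = 447
  Σ(broken) = 2093 kJ
Bonds formed (products):
  C-H: 4 × 418 = 1672
  C=C: 1 × 626 = 626
  Σ(formed) = 2298 kJ
ΔH = Σ(broken) − Σ(formed) = 2093 − 2298 = −205 kJ

ΔH ≈ −205 kJ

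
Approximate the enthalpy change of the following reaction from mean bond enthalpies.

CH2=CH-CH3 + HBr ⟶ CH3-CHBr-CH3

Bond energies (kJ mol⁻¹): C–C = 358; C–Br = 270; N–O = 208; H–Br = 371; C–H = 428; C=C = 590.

ΔH ≈ −95 kJ

Bonds broken (reactants):
  C–C: 1 × 358 = 358
  C–H: 6 × 428 = 2568
  C=C: 1 × 590 = 590
  H–Br: 1 × 371 = 371
  Σ(broken) = 3887 kJ
Bonds formed (products):
  C–Br: 1 × 270 = 270
  C–C: 2 × 358 = 716
  C–H: 7 × 428 = 2996
  Σ(formed) = 3982 kJ
ΔH = Σ(broken) − Σ(formed) = 3887 − 3982 = −95 kJ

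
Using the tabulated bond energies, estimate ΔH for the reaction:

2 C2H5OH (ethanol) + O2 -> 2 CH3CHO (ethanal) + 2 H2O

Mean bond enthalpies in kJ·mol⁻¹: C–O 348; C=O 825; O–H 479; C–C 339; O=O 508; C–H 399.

Bonds broken (reactants):
  C–C: 2 × 339 = 678
  C–H: 10 × 399 = 3990
  C–O: 2 × 348 = 696
  O–H: 2 × 479 = 958
  O=O: 1 × 508 = 508
  Σ(broken) = 6830 kJ
Bonds formed (products):
  C–C: 2 × 339 = 678
  C–H: 8 × 399 = 3192
  C=O: 2 × 825 = 1650
  O–H: 4 × 479 = 1916
  Σ(formed) = 7436 kJ
ΔH = Σ(broken) − Σ(formed) = 6830 − 7436 = −606 kJ

ΔH ≈ −606 kJ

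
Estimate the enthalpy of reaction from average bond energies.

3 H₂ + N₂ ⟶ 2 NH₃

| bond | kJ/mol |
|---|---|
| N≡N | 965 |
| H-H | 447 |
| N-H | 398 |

Bonds broken (reactants):
  H-H: 3 × 447 = 1341
  N≡N: 1 × 965 = 965
  Σ(broken) = 2306 kJ
Bonds formed (products):
  N-H: 6 × 398 = 2388
  Σ(formed) = 2388 kJ
ΔH = Σ(broken) − Σ(formed) = 2306 − 2388 = −82 kJ

ΔH ≈ −82 kJ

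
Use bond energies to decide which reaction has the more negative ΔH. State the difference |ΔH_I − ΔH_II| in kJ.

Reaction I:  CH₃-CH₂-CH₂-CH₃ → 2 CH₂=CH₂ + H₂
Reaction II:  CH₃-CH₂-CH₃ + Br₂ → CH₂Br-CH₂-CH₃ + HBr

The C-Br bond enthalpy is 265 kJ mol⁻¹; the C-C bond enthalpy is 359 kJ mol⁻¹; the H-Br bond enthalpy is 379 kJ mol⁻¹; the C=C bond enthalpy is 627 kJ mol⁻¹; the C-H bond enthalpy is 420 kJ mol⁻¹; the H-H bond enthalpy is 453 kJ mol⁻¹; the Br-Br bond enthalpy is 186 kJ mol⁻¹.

Reaction II, by 248 kJ

Reaction I:
  Bonds broken (reactants):
    C-C: 3 × 359 = 1077
    C-H: 10 × 420 = 4200
    Σ(broken) = 5277 kJ
  Bonds formed (products):
    C-H: 8 × 420 = 3360
    C=C: 2 × 627 = 1254
    H-H: 1 × 453 = 453
    Σ(formed) = 5067 kJ
  ΔH_I = 5277 − 5067 = +210 kJ
Reaction II:
  Bonds broken (reactants):
    Br-Br: 1 × 186 = 186
    C-C: 2 × 359 = 718
    C-H: 8 × 420 = 3360
    Σ(broken) = 4264 kJ
  Bonds formed (products):
    C-Br: 1 × 265 = 265
    C-C: 2 × 359 = 718
    C-H: 7 × 420 = 2940
    H-Br: 1 × 379 = 379
    Σ(formed) = 4302 kJ
  ΔH_II = 4264 − 4302 = −38 kJ
ΔH_I − ΔH_II = +248 kJ, so reaction II has the more negative ΔH; |ΔH_I − ΔH_II| = 248 kJ.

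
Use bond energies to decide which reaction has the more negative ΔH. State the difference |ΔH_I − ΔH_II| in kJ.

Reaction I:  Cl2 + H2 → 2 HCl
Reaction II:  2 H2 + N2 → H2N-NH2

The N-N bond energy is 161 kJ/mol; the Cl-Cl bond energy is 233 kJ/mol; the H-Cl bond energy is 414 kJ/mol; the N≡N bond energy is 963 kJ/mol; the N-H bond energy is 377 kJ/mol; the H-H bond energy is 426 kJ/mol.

Reaction I, by 315 kJ

Reaction I:
  Bonds broken (reactants):
    Cl-Cl: 1 × 233 = 233
    H-H: 1 × 426 = 426
    Σ(broken) = 659 kJ
  Bonds formed (products):
    H-Cl: 2 × 414 = 828
    Σ(formed) = 828 kJ
  ΔH_I = 659 − 828 = −169 kJ
Reaction II:
  Bonds broken (reactants):
    H-H: 2 × 426 = 852
    N≡N: 1 × 963 = 963
    Σ(broken) = 1815 kJ
  Bonds formed (products):
    N-H: 4 × 377 = 1508
    N-N: 1 × 161 = 161
    Σ(formed) = 1669 kJ
  ΔH_II = 1815 − 1669 = +146 kJ
ΔH_I − ΔH_II = −315 kJ, so reaction I has the more negative ΔH; |ΔH_I − ΔH_II| = 315 kJ.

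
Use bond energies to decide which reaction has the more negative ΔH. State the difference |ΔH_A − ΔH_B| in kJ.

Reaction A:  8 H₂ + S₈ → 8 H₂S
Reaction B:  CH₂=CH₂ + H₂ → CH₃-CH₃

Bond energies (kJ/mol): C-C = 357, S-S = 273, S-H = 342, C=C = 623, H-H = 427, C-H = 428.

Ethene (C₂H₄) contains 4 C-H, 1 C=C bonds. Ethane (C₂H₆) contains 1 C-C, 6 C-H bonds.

Reaction A:
  Bonds broken (reactants):
    H-H: 8 × 427 = 3416
    S-S: 8 × 273 = 2184
    Σ(broken) = 5600 kJ
  Bonds formed (products):
    S-H: 16 × 342 = 5472
    Σ(formed) = 5472 kJ
  ΔH_A = 5600 − 5472 = +128 kJ
Reaction B:
  Bonds broken (reactants):
    C-H: 4 × 428 = 1712
    C=C: 1 × 623 = 623
    H-H: 1 × 427 = 427
    Σ(broken) = 2762 kJ
  Bonds formed (products):
    C-C: 1 × 357 = 357
    C-H: 6 × 428 = 2568
    Σ(formed) = 2925 kJ
  ΔH_B = 2762 − 2925 = −163 kJ
ΔH_A − ΔH_B = +291 kJ, so reaction B has the more negative ΔH; |ΔH_A − ΔH_B| = 291 kJ.

Reaction B, by 291 kJ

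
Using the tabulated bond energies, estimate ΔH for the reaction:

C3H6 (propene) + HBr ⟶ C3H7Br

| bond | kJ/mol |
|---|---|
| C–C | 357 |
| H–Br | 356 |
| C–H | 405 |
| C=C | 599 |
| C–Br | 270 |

ΔH ≈ −77 kJ

Bonds broken (reactants):
  C–C: 1 × 357 = 357
  C–H: 6 × 405 = 2430
  C=C: 1 × 599 = 599
  H–Br: 1 × 356 = 356
  Σ(broken) = 3742 kJ
Bonds formed (products):
  C–Br: 1 × 270 = 270
  C–C: 2 × 357 = 714
  C–H: 7 × 405 = 2835
  Σ(formed) = 3819 kJ
ΔH = Σ(broken) − Σ(formed) = 3742 − 3819 = −77 kJ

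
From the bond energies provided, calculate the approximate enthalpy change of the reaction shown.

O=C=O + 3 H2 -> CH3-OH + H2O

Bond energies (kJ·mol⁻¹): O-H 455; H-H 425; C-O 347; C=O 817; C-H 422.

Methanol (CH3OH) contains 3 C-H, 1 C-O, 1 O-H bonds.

Bonds broken (reactants):
  C=O: 2 × 817 = 1634
  H-H: 3 × 425 = 1275
  Σ(broken) = 2909 kJ
Bonds formed (products):
  C-H: 3 × 422 = 1266
  C-O: 1 × 347 = 347
  O-H: 3 × 455 = 1365
  Σ(formed) = 2978 kJ
ΔH = Σ(broken) − Σ(formed) = 2909 − 2978 = −69 kJ

ΔH ≈ −69 kJ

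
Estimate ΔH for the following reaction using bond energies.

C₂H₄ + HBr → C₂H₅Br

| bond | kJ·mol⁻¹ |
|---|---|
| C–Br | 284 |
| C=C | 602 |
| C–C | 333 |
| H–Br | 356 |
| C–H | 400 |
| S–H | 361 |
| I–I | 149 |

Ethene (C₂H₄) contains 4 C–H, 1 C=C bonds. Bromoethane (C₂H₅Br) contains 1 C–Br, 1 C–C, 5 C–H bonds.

Bonds broken (reactants):
  C–H: 4 × 400 = 1600
  C=C: 1 × 602 = 602
  H–Br: 1 × 356 = 356
  Σ(broken) = 2558 kJ
Bonds formed (products):
  C–Br: 1 × 284 = 284
  C–C: 1 × 333 = 333
  C–H: 5 × 400 = 2000
  Σ(formed) = 2617 kJ
ΔH = Σ(broken) − Σ(formed) = 2558 − 2617 = −59 kJ

ΔH ≈ −59 kJ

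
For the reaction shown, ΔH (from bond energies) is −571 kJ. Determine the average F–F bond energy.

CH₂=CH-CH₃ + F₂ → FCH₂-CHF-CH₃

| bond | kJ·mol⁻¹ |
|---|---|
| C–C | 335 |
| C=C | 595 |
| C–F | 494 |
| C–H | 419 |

Let D be the F–F bond energy.
Σ(broken) = 1×335 + 6×419 + 1×595 + 1×D = 3444 + D
Σ(formed) = 2×335 + 2×494 + 6×419 = 4172
ΔH = Σ(broken) − Σ(formed) = (3444 + D) − (4172) = −728 + D
Setting this equal to −571 kJ gives D = 157 kJ/mol.

D(F–F) ≈ 157 kJ/mol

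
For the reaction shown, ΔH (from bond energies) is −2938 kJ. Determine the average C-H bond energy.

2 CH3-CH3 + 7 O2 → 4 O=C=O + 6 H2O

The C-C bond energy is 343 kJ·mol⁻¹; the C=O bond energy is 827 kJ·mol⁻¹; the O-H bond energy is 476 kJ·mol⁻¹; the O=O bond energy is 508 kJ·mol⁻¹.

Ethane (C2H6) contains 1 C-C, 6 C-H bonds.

Let D be the C-H bond energy.
Σ(broken) = 2×343 + 12×D + 7×508 = 4242 + 12D
Σ(formed) = 8×827 + 12×476 = 12328
ΔH = Σ(broken) − Σ(formed) = (4242 + 12D) − (12328) = −8086 + 12D
Setting this equal to −2938 kJ gives 12D = 5148, so D = 429 kJ/mol.

D(C-H) ≈ 429 kJ/mol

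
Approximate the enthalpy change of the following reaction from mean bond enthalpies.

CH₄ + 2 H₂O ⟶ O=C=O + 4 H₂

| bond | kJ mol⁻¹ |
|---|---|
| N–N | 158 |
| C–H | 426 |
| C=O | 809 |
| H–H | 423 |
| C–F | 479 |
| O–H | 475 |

ΔH ≈ +294 kJ

Bonds broken (reactants):
  C–H: 4 × 426 = 1704
  O–H: 4 × 475 = 1900
  Σ(broken) = 3604 kJ
Bonds formed (products):
  C=O: 2 × 809 = 1618
  H–H: 4 × 423 = 1692
  Σ(formed) = 3310 kJ
ΔH = Σ(broken) − Σ(formed) = 3604 − 3310 = +294 kJ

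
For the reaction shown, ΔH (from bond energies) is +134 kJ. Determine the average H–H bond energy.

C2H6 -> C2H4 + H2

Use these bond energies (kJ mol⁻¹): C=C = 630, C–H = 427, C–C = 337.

Let D be the H–H bond energy.
Σ(broken) = 1×337 + 6×427 = 2899
Σ(formed) = 4×427 + 1×630 + 1×D = 2338 + D
ΔH = Σ(broken) − Σ(formed) = (2899) − (2338 + D) = +561 − D
Setting this equal to +134 kJ gives D = 427 kJ/mol.

D(H–H) ≈ 427 kJ/mol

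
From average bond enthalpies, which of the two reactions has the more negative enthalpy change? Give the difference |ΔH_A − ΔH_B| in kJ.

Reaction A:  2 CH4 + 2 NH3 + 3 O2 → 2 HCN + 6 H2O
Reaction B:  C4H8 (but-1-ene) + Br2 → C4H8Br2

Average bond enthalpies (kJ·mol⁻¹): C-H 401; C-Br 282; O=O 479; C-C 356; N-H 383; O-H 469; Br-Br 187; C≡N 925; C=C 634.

Reaction A:
  Bonds broken (reactants):
    C-H: 8 × 401 = 3208
    N-H: 6 × 383 = 2298
    O=O: 3 × 479 = 1437
    Σ(broken) = 6943 kJ
  Bonds formed (products):
    C≡N: 2 × 925 = 1850
    C-H: 2 × 401 = 802
    O-H: 12 × 469 = 5628
    Σ(formed) = 8280 kJ
  ΔH_A = 6943 − 8280 = −1337 kJ
Reaction B:
  Bonds broken (reactants):
    Br-Br: 1 × 187 = 187
    C-C: 2 × 356 = 712
    C-H: 8 × 401 = 3208
    C=C: 1 × 634 = 634
    Σ(broken) = 4741 kJ
  Bonds formed (products):
    C-Br: 2 × 282 = 564
    C-C: 3 × 356 = 1068
    C-H: 8 × 401 = 3208
    Σ(formed) = 4840 kJ
  ΔH_B = 4741 − 4840 = −99 kJ
ΔH_A − ΔH_B = −1238 kJ, so reaction A has the more negative ΔH; |ΔH_A − ΔH_B| = 1238 kJ.

Reaction A, by 1238 kJ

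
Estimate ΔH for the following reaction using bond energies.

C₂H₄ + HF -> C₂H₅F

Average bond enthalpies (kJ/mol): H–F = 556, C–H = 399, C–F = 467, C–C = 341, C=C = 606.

Bonds broken (reactants):
  C–H: 4 × 399 = 1596
  C=C: 1 × 606 = 606
  H–F: 1 × 556 = 556
  Σ(broken) = 2758 kJ
Bonds formed (products):
  C–C: 1 × 341 = 341
  C–F: 1 × 467 = 467
  C–H: 5 × 399 = 1995
  Σ(formed) = 2803 kJ
ΔH = Σ(broken) − Σ(formed) = 2758 − 2803 = −45 kJ

ΔH ≈ −45 kJ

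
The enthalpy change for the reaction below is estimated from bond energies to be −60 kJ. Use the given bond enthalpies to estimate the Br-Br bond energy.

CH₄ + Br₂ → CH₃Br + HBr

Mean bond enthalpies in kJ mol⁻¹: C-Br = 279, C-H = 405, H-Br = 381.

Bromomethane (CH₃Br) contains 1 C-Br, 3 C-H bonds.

Let D be the Br-Br bond energy.
Σ(broken) = 1×D + 4×405 = 1620 + D
Σ(formed) = 1×279 + 3×405 + 1×381 = 1875
ΔH = Σ(broken) − Σ(formed) = (1620 + D) − (1875) = −255 + D
Setting this equal to −60 kJ gives D = 195 kJ/mol.

D(Br-Br) ≈ 195 kJ/mol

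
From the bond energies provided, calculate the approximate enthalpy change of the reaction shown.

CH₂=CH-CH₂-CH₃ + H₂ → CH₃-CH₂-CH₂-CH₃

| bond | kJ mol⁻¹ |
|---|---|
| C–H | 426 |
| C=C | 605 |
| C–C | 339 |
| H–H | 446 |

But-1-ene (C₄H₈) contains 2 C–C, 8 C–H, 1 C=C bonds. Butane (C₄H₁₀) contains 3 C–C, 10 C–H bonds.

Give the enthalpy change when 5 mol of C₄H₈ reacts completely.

Bonds broken (reactants):
  C–C: 2 × 339 = 678
  C–H: 8 × 426 = 3408
  C=C: 1 × 605 = 605
  H–H: 1 × 446 = 446
  Σ(broken) = 5137 kJ
Bonds formed (products):
  C–C: 3 × 339 = 1017
  C–H: 10 × 426 = 4260
  Σ(formed) = 5277 kJ
ΔH = Σ(broken) − Σ(formed) = 5137 − 5277 = −140 kJ
For 5× the reaction as written: 5 × (−140) = −700 kJ

ΔH = −700 kJ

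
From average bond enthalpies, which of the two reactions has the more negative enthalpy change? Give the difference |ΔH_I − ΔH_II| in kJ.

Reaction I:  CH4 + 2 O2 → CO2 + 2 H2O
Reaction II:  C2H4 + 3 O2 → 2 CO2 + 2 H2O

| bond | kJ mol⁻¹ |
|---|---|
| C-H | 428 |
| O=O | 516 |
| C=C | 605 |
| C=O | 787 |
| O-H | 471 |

Reaction II, by 453 kJ

Reaction I:
  Bonds broken (reactants):
    C-H: 4 × 428 = 1712
    O=O: 2 × 516 = 1032
    Σ(broken) = 2744 kJ
  Bonds formed (products):
    C=O: 2 × 787 = 1574
    O-H: 4 × 471 = 1884
    Σ(formed) = 3458 kJ
  ΔH_I = 2744 − 3458 = −714 kJ
Reaction II:
  Bonds broken (reactants):
    C-H: 4 × 428 = 1712
    C=C: 1 × 605 = 605
    O=O: 3 × 516 = 1548
    Σ(broken) = 3865 kJ
  Bonds formed (products):
    C=O: 4 × 787 = 3148
    O-H: 4 × 471 = 1884
    Σ(formed) = 5032 kJ
  ΔH_II = 3865 − 5032 = −1167 kJ
ΔH_I − ΔH_II = +453 kJ, so reaction II has the more negative ΔH; |ΔH_I − ΔH_II| = 453 kJ.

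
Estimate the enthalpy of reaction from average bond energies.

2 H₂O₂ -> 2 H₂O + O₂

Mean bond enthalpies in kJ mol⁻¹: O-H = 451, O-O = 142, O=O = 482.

ΔH ≈ −198 kJ

Bonds broken (reactants):
  O-H: 4 × 451 = 1804
  O-O: 2 × 142 = 284
  Σ(broken) = 2088 kJ
Bonds formed (products):
  O-H: 4 × 451 = 1804
  O=O: 1 × 482 = 482
  Σ(formed) = 2286 kJ
ΔH = Σ(broken) − Σ(formed) = 2088 − 2286 = −198 kJ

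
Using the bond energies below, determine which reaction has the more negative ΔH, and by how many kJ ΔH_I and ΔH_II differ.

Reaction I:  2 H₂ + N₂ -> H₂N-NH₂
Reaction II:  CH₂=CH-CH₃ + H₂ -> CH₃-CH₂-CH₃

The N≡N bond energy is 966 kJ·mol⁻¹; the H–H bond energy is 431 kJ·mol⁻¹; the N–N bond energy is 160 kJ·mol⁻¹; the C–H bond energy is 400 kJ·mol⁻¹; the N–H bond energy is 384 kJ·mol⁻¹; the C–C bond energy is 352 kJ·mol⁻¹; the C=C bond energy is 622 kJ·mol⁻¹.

Reaction I:
  Bonds broken (reactants):
    H–H: 2 × 431 = 862
    N≡N: 1 × 966 = 966
    Σ(broken) = 1828 kJ
  Bonds formed (products):
    N–H: 4 × 384 = 1536
    N–N: 1 × 160 = 160
    Σ(formed) = 1696 kJ
  ΔH_I = 1828 − 1696 = +132 kJ
Reaction II:
  Bonds broken (reactants):
    C–C: 1 × 352 = 352
    C–H: 6 × 400 = 2400
    C=C: 1 × 622 = 622
    H–H: 1 × 431 = 431
    Σ(broken) = 3805 kJ
  Bonds formed (products):
    C–C: 2 × 352 = 704
    C–H: 8 × 400 = 3200
    Σ(formed) = 3904 kJ
  ΔH_II = 3805 − 3904 = −99 kJ
ΔH_I − ΔH_II = +231 kJ, so reaction II has the more negative ΔH; |ΔH_I − ΔH_II| = 231 kJ.

Reaction II, by 231 kJ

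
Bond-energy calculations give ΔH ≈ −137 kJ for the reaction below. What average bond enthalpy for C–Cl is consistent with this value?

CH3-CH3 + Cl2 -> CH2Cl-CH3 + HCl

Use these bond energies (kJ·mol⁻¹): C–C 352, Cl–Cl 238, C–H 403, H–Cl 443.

Let D be the C–Cl bond energy.
Σ(broken) = 1×352 + 6×403 + 1×238 = 3008
Σ(formed) = 1×352 + 1×D + 5×403 + 1×443 = 2810 + D
ΔH = Σ(broken) − Σ(formed) = (3008) − (2810 + D) = +198 − D
Setting this equal to −137 kJ gives D = 335 kJ/mol.

D(C–Cl) ≈ 335 kJ/mol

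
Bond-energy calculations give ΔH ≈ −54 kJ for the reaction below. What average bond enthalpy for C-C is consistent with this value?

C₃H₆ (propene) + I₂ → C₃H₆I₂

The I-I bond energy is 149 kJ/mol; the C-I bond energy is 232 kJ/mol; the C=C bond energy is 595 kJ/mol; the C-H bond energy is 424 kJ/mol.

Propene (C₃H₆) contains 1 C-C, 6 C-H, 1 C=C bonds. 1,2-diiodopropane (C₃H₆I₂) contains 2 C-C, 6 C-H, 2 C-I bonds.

Let D be the C-C bond energy.
Σ(broken) = 1×D + 6×424 + 1×595 + 1×149 = 3288 + D
Σ(formed) = 2×D + 6×424 + 2×232 = 3008 + 2D
ΔH = Σ(broken) − Σ(formed) = (3288 + D) − (3008 + 2D) = +280 − D
Setting this equal to −54 kJ gives D = 334 kJ/mol.

D(C-C) ≈ 334 kJ/mol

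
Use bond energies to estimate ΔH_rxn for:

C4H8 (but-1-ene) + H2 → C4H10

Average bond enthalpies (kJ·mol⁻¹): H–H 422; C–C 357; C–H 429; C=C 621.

Bonds broken (reactants):
  C–C: 2 × 357 = 714
  C–H: 8 × 429 = 3432
  C=C: 1 × 621 = 621
  H–H: 1 × 422 = 422
  Σ(broken) = 5189 kJ
Bonds formed (products):
  C–C: 3 × 357 = 1071
  C–H: 10 × 429 = 4290
  Σ(formed) = 5361 kJ
ΔH = Σ(broken) − Σ(formed) = 5189 − 5361 = −172 kJ

ΔH ≈ −172 kJ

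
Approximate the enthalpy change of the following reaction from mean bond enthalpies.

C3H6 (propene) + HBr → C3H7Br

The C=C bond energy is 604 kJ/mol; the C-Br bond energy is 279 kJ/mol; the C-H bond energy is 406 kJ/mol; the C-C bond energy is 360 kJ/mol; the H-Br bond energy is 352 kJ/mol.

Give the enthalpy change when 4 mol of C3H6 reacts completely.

ΔH = −356 kJ

Bonds broken (reactants):
  C-C: 1 × 360 = 360
  C-H: 6 × 406 = 2436
  C=C: 1 × 604 = 604
  H-Br: 1 × 352 = 352
  Σ(broken) = 3752 kJ
Bonds formed (products):
  C-Br: 1 × 279 = 279
  C-C: 2 × 360 = 720
  C-H: 7 × 406 = 2842
  Σ(formed) = 3841 kJ
ΔH = Σ(broken) − Σ(formed) = 3752 − 3841 = −89 kJ
For 4× the reaction as written: 4 × (−89) = −356 kJ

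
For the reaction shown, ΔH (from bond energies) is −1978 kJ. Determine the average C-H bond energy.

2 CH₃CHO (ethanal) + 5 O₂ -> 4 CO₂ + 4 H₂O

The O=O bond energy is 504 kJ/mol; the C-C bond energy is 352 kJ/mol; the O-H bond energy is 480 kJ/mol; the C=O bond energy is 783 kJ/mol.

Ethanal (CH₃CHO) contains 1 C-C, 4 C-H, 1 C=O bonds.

D(C-H) ≈ 417 kJ/mol

Let D be the C-H bond energy.
Σ(broken) = 2×352 + 8×D + 2×783 + 5×504 = 4790 + 8D
Σ(formed) = 8×783 + 8×480 = 10104
ΔH = Σ(broken) − Σ(formed) = (4790 + 8D) − (10104) = −5314 + 8D
Setting this equal to −1978 kJ gives 8D = 3336, so D = 417 kJ/mol.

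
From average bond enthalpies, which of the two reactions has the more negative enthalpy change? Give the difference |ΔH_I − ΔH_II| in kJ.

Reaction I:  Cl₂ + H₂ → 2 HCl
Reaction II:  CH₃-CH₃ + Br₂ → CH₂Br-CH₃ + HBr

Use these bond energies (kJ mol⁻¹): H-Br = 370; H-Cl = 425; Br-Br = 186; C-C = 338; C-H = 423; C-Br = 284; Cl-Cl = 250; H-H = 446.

Reaction I, by 109 kJ

Reaction I:
  Bonds broken (reactants):
    Cl-Cl: 1 × 250 = 250
    H-H: 1 × 446 = 446
    Σ(broken) = 696 kJ
  Bonds formed (products):
    H-Cl: 2 × 425 = 850
    Σ(formed) = 850 kJ
  ΔH_I = 696 − 850 = −154 kJ
Reaction II:
  Bonds broken (reactants):
    Br-Br: 1 × 186 = 186
    C-C: 1 × 338 = 338
    C-H: 6 × 423 = 2538
    Σ(broken) = 3062 kJ
  Bonds formed (products):
    C-Br: 1 × 284 = 284
    C-C: 1 × 338 = 338
    C-H: 5 × 423 = 2115
    H-Br: 1 × 370 = 370
    Σ(formed) = 3107 kJ
  ΔH_II = 3062 − 3107 = −45 kJ
ΔH_I − ΔH_II = −109 kJ, so reaction I has the more negative ΔH; |ΔH_I − ΔH_II| = 109 kJ.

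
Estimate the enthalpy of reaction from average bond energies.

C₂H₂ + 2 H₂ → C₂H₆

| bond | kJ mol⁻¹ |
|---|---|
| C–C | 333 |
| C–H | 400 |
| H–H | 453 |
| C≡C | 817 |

ΔH ≈ −210 kJ

Bonds broken (reactants):
  C≡C: 1 × 817 = 817
  C–H: 2 × 400 = 800
  H–H: 2 × 453 = 906
  Σ(broken) = 2523 kJ
Bonds formed (products):
  C–C: 1 × 333 = 333
  C–H: 6 × 400 = 2400
  Σ(formed) = 2733 kJ
ΔH = Σ(broken) − Σ(formed) = 2523 − 2733 = −210 kJ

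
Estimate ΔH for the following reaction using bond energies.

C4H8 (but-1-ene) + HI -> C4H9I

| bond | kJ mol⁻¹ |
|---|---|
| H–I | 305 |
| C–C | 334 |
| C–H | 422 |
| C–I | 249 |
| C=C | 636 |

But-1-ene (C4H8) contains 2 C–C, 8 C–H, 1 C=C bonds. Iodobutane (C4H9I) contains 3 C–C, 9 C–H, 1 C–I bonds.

ΔH ≈ −64 kJ

Bonds broken (reactants):
  C–C: 2 × 334 = 668
  C–H: 8 × 422 = 3376
  C=C: 1 × 636 = 636
  H–I: 1 × 305 = 305
  Σ(broken) = 4985 kJ
Bonds formed (products):
  C–C: 3 × 334 = 1002
  C–H: 9 × 422 = 3798
  C–I: 1 × 249 = 249
  Σ(formed) = 5049 kJ
ΔH = Σ(broken) − Σ(formed) = 4985 − 5049 = −64 kJ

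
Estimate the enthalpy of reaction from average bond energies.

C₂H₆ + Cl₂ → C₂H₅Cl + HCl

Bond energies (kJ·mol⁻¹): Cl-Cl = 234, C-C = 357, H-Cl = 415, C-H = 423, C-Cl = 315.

Bonds broken (reactants):
  C-C: 1 × 357 = 357
  C-H: 6 × 423 = 2538
  Cl-Cl: 1 × 234 = 234
  Σ(broken) = 3129 kJ
Bonds formed (products):
  C-C: 1 × 357 = 357
  C-Cl: 1 × 315 = 315
  C-H: 5 × 423 = 2115
  H-Cl: 1 × 415 = 415
  Σ(formed) = 3202 kJ
ΔH = Σ(broken) − Σ(formed) = 3129 − 3202 = −73 kJ

ΔH ≈ −73 kJ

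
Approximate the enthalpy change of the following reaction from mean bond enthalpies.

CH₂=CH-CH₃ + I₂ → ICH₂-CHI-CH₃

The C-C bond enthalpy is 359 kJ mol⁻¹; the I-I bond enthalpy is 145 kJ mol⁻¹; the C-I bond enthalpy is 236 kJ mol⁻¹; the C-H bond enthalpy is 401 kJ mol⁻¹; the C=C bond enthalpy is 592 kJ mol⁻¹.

ΔH ≈ −94 kJ

Bonds broken (reactants):
  C-C: 1 × 359 = 359
  C-H: 6 × 401 = 2406
  C=C: 1 × 592 = 592
  I-I: 1 × 145 = 145
  Σ(broken) = 3502 kJ
Bonds formed (products):
  C-C: 2 × 359 = 718
  C-H: 6 × 401 = 2406
  C-I: 2 × 236 = 472
  Σ(formed) = 3596 kJ
ΔH = Σ(broken) − Σ(formed) = 3502 − 3596 = −94 kJ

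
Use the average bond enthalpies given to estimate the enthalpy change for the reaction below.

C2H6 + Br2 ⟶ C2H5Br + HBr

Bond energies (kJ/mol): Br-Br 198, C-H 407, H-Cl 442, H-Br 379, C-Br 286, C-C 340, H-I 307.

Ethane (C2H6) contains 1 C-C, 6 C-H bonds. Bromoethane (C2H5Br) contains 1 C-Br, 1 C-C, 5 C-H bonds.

Bonds broken (reactants):
  Br-Br: 1 × 198 = 198
  C-C: 1 × 340 = 340
  C-H: 6 × 407 = 2442
  Σ(broken) = 2980 kJ
Bonds formed (products):
  C-Br: 1 × 286 = 286
  C-C: 1 × 340 = 340
  C-H: 5 × 407 = 2035
  H-Br: 1 × 379 = 379
  Σ(formed) = 3040 kJ
ΔH = Σ(broken) − Σ(formed) = 2980 − 3040 = −60 kJ

ΔH ≈ −60 kJ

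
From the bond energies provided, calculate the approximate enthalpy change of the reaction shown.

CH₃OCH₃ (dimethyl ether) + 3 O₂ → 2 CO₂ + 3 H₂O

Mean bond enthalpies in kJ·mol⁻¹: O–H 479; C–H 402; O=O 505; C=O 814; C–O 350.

Bonds broken (reactants):
  C–H: 6 × 402 = 2412
  C–O: 2 × 350 = 700
  O=O: 3 × 505 = 1515
  Σ(broken) = 4627 kJ
Bonds formed (products):
  C=O: 4 × 814 = 3256
  O–H: 6 × 479 = 2874
  Σ(formed) = 6130 kJ
ΔH = Σ(broken) − Σ(formed) = 4627 − 6130 = −1503 kJ

ΔH ≈ −1503 kJ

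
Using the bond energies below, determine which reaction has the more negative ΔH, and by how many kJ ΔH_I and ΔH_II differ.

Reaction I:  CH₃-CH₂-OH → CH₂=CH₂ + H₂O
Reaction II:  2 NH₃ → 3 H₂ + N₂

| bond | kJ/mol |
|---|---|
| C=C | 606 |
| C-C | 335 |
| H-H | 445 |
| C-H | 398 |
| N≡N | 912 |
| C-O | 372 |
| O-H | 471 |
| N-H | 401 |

Reaction I, by 131 kJ

Reaction I:
  Bonds broken (reactants):
    C-C: 1 × 335 = 335
    C-H: 5 × 398 = 1990
    C-O: 1 × 372 = 372
    O-H: 1 × 471 = 471
    Σ(broken) = 3168 kJ
  Bonds formed (products):
    C-H: 4 × 398 = 1592
    C=C: 1 × 606 = 606
    O-H: 2 × 471 = 942
    Σ(formed) = 3140 kJ
  ΔH_I = 3168 − 3140 = +28 kJ
Reaction II:
  Bonds broken (reactants):
    N-H: 6 × 401 = 2406
    Σ(broken) = 2406 kJ
  Bonds formed (products):
    H-H: 3 × 445 = 1335
    N≡N: 1 × 912 = 912
    Σ(formed) = 2247 kJ
  ΔH_II = 2406 − 2247 = +159 kJ
ΔH_I − ΔH_II = −131 kJ, so reaction I has the more negative ΔH; |ΔH_I − ΔH_II| = 131 kJ.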